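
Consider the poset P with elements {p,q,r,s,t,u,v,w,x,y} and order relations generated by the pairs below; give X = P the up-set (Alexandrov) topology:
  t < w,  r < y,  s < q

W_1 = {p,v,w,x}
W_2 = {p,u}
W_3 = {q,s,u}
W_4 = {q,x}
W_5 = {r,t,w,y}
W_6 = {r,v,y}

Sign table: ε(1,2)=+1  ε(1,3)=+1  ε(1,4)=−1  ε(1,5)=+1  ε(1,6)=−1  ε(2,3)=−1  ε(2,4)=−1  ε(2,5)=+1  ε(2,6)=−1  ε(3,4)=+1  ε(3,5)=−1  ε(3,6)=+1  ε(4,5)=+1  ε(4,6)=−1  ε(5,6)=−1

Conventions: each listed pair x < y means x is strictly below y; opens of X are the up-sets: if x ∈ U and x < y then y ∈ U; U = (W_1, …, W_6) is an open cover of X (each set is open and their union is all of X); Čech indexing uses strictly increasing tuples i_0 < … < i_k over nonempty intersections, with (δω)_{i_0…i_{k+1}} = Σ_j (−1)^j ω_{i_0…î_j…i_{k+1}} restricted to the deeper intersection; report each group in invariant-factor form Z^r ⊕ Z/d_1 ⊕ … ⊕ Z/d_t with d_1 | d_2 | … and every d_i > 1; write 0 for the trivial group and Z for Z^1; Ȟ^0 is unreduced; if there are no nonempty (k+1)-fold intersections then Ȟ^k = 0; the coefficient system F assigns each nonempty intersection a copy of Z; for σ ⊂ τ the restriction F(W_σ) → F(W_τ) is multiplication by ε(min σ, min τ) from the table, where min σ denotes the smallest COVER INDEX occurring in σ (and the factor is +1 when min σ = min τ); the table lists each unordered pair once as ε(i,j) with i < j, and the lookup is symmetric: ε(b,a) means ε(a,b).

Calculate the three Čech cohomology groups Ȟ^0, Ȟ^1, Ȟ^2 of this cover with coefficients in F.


nerve simplices:
  W12={p} W14={x} W15={w} W16={v} W23={u} W34={q} W56={r,y}
C dims 6,7; δ0: rk 5, SNF 1^5
degree 0: 6−5−0 = 1 → Ȟ^0 ≅ Z
degree 1: 7−0−5 = 2 → Ȟ^1 ≅ Z^2
degree 2: 0−0−0 = 0 → Ȟ^2 ≅ 0

Ȟ^0 = Z; Ȟ^1 = Z^2; Ȟ^2 = 0


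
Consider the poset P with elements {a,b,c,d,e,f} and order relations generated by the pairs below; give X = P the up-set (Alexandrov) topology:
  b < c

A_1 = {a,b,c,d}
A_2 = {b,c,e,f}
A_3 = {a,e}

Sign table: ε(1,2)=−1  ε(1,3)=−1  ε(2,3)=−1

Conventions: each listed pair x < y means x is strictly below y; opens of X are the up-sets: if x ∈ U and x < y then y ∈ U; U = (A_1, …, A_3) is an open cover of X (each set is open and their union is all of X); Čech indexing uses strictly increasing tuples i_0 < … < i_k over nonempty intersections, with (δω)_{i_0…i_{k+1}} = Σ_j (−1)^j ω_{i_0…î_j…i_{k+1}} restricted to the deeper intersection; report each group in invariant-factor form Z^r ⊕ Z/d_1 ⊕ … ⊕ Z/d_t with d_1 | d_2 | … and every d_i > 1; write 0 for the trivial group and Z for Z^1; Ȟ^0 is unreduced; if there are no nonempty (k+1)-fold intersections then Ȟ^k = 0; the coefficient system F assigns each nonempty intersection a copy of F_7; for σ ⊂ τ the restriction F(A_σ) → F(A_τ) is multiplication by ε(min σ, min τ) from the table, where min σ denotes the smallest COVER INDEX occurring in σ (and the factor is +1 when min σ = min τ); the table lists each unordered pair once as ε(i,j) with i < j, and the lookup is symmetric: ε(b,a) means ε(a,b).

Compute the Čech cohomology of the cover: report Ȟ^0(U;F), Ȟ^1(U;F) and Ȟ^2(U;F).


Ȟ^0(U;F) ≅ 0,  Ȟ^1(U;F) ≅ 0,  Ȟ^2(U;F) ≅ 0

nonempty overlaps:
  A12={b,c} A13={a} A23={e}
C dims 3,3; δ0: rk_F7 3
degree 0: 3−3−0 = 0 → Ȟ^0 ≅ 0
degree 1: 3−0−3 = 0 → Ȟ^1 ≅ 0
degree 2: 0−0−0 = 0 → Ȟ^2 ≅ 0


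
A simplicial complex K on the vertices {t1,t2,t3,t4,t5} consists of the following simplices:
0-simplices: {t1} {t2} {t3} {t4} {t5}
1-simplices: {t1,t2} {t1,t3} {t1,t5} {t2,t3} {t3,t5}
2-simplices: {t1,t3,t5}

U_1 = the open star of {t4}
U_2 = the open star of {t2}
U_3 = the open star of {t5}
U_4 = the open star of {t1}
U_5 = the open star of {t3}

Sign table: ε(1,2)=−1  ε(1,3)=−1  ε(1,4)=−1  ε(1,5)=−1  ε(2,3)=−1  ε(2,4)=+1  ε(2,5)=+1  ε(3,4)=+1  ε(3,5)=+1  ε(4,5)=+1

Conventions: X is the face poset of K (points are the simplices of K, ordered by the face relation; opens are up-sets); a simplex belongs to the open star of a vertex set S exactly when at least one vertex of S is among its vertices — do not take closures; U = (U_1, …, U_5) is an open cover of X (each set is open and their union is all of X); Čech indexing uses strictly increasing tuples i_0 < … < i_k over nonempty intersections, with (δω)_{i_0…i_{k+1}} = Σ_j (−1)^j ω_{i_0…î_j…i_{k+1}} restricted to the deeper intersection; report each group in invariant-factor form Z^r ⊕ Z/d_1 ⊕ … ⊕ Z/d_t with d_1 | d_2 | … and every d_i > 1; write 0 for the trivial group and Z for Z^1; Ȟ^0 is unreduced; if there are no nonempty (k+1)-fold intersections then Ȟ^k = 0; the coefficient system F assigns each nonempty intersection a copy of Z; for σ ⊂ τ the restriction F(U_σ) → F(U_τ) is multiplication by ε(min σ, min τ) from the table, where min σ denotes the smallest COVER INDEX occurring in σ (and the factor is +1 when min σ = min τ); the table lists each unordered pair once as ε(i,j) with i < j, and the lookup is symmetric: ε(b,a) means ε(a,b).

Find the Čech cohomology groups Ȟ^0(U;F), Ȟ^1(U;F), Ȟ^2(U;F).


Ȟ^0 = Z^2; Ȟ^1 = Z; Ȟ^2 = 0

nerve simplices:
  U1={{t4}} U2={{t2},{t1,t2},{t2,t3}} U3={{t5},{t1,t5},{t3,t5},{t1,t3,t5}} U4={{t1},{t1,t2},{t1,t3},{t1,t5},{t1,t3,t5}} U5={{t3},{t1,t3},{t2,t3},{t3,t5},{t1,t3,t5}}
  U24={{t1,t2}} U25={{t2,t3}} U34={{t1,t5},{t1,t3,t5}} U35={{t3,t5},{t1,t3,t5}} U45={{t1,t3},{t1,t3,t5}}
  U345={{t1,t3,t5}}
C dims 5,5,1; δ0: rk 3, SNF 1^3; δ1: rk 1, SNF 1^1
degree 0: 5−3−0 = 2 → Ȟ^0 ≅ Z^2
degree 1: 5−1−3 = 1 → Ȟ^1 ≅ Z
degree 2: 1−0−1 = 0 → Ȟ^2 ≅ 0


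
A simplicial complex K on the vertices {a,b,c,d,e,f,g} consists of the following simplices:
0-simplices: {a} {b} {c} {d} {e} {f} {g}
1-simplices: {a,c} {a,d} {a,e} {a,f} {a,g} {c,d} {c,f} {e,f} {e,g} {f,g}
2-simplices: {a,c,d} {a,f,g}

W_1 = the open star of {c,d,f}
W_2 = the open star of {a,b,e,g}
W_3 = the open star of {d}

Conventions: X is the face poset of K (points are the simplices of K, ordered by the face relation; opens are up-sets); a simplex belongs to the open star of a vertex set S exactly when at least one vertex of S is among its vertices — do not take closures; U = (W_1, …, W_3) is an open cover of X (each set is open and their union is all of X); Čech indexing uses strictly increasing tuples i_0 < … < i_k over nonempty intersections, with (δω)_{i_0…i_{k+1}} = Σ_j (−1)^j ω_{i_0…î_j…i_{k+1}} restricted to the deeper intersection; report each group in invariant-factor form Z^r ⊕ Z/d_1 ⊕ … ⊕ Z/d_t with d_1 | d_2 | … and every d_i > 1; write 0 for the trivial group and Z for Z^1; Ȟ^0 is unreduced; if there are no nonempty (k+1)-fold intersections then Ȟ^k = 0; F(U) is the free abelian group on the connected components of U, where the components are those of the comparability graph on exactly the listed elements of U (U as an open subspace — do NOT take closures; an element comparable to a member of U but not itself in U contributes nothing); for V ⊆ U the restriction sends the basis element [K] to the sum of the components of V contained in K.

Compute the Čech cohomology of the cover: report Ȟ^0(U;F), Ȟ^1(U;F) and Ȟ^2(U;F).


Ȟ^0(U;F) ≅ Z^2; Ȟ^1(U;F) ≅ Z^2; Ȟ^2(U;F) ≅ 0

nerve simplices:
  W1={{c},{d},{f},{a,c},{a,d},{a,f},{c,d},{c,f},{e,f},{f,g},{a,c,d},{a,f,g}} W2={{a},{b},{e},{g},{a,c},{a,d},{a,e},{a,f},{a,g},{e,f},{e,g},{f,g},{a,c,d},{a,f,g}} W3={{d},{a,d},{c,d},{a,c,d}}
  W12={{a,c},{a,d},{a,f},{e,f},{f,g},{a,c,d},{a,f,g}} W13={{d},{a,d},{c,d},{a,c,d}} W23={{a,d},{a,c,d}}
  W123={{a,d},{a,c,d}}
components per intersection:
  W1: {{c},{d},{f},{a,c},{a,d},{a,f},{c,d},{c,f},{e,f},{f,g},{a,c,d},{a,f,g}}
  W2: {{a},{e},{g},{a,c},{a,d},{a,e},{a,f},{a,g},{e,f},{e,g},{f,g},{a,c,d},{a,f,g}} {{b}}
  W3: {{d},{a,d},{c,d},{a,c,d}}
  W12: {{a,c},{a,d},{a,c,d}} {{a,f},{f,g},{a,f,g}} {{e,f}}
  W13: {{d},{a,d},{c,d},{a,c,d}}
  W23: {{a,d},{a,c,d}}
  W123: {{a,d},{a,c,d}}
C dims 4,5,1; δ0: rk 2, SNF 1^2; δ1: rk 1, SNF 1^1
degree 0: 4−2−0 = 2 → Ȟ^0 ≅ Z^2
degree 1: 5−1−2 = 2 → Ȟ^1 ≅ Z^2
degree 2: 1−0−1 = 0 → Ȟ^2 ≅ 0


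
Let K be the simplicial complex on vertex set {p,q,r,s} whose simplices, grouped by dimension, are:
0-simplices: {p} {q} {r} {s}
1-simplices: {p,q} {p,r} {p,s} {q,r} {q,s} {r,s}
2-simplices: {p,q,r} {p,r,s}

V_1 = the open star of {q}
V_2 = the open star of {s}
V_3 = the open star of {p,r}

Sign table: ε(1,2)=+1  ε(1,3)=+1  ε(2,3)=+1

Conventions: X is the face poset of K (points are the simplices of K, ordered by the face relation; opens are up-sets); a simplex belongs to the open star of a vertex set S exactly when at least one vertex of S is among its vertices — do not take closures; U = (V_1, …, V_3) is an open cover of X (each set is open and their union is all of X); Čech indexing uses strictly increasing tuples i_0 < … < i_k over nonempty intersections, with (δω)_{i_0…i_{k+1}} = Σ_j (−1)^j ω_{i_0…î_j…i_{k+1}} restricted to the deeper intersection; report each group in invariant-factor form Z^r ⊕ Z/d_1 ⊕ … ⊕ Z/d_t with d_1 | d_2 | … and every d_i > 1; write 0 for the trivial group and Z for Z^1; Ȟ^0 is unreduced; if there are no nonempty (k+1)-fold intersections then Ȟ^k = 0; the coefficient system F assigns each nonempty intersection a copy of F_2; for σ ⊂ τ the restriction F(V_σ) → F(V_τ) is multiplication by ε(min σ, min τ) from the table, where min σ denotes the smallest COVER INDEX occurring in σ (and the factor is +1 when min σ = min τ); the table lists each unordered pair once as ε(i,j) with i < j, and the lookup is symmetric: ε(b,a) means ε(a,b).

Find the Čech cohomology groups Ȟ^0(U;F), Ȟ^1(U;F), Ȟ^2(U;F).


Ȟ^0 = Z/2, Ȟ^1 = Z/2, Ȟ^2 = 0

intersection data:
  V1={{q},{p,q},{q,r},{q,s},{p,q,r}} V2={{s},{p,s},{q,s},{r,s},{p,r,s}} V3={{p},{r},{p,q},{p,r},{p,s},{q,r},{r,s},{p,q,r},{p,r,s}}
  V12={{q,s}} V13={{p,q},{q,r},{p,q,r}} V23={{p,s},{r,s},{p,r,s}}
C dims 3,3; δ0: rk_F2 2
Ȟ^0 = (3 − 2) − 0 = 1, so Ȟ^0 ≅ Z/2
Ȟ^1 = (3 − 0) − 2 = 1, so Ȟ^1 ≅ Z/2
Ȟ^2 = (0 − 0) − 0 = 0, so Ȟ^2 ≅ 0


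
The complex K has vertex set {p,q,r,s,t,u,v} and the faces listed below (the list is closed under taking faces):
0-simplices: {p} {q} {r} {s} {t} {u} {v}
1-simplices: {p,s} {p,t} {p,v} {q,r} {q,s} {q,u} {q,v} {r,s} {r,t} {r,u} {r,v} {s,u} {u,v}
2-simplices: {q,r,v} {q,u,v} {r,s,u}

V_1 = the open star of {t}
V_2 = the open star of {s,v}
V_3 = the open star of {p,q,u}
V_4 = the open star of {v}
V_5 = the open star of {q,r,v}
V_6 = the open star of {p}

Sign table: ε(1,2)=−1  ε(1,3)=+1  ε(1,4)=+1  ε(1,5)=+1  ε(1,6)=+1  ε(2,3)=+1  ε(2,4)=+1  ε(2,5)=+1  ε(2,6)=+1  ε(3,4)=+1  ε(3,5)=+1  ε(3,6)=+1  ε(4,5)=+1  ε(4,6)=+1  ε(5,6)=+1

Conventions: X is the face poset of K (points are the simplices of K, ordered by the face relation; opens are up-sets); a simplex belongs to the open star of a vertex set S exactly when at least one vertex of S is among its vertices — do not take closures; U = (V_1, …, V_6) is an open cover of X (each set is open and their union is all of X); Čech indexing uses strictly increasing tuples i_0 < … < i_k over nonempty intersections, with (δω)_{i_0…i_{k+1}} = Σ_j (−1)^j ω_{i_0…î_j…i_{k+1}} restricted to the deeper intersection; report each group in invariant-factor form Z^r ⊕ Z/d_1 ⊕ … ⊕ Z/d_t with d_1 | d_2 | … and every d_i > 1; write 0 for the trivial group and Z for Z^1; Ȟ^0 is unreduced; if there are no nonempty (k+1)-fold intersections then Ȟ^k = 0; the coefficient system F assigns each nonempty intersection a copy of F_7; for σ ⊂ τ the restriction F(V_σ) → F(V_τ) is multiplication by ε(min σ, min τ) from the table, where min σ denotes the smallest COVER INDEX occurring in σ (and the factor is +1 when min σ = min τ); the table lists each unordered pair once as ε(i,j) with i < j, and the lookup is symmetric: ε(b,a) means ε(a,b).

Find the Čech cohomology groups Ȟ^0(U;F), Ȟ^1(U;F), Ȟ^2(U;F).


Ȟ^0 ≅ Z/7, Ȟ^1 ≅ Z/7 and Ȟ^2 ≅ 0

nonempty intersections:
  V1={{t},{p,t},{r,t}} V2={{s},{v},{p,s},{p,v},{q,s},{q,v},{r,s},{r,v},{s,u},{u,v},{q,r,v},{q,u,v},{r,s,u}} V3={{p},{q},{u},{p,s},{p,t},{p,v},{q,r},{q,s},{q,u},{q,v},{r,u},{s,u},{u,v},{q,r,v},{q,u,v},{r,s,u}} V4={{v},{p,v},{q,v},{r,v},{u,v},{q,r,v},{q,u,v}} V5={{q},{r},{v},{p,v},{q,r},{q,s},{q,u},{q,v},{r,s},{r,t},{r,u},{r,v},{u,v},{q,r,v},{q,u,v},{r,s,u}} V6={{p},{p,s},{p,t},{p,v}}
  V13={{p,t}} V15={{r,t}} V16={{p,t}} V23={{p,s},{p,v},{q,s},{q,v},{s,u},{u,v},{q,r,v},{q,u,v},{r,s,u}} V24={{v},{p,v},{q,v},{r,v},{u,v},{q,r,v},{q,u,v}} V25={{v},{p,v},{q,s},{q,v},{r,s},{r,v},{u,v},{q,r,v},{q,u,v},{r,s,u}} V26={{p,s},{p,v}} V34={{p,v},{q,v},{u,v},{q,r,v},{q,u,v}} V35={{q},{p,v},{q,r},{q,s},{q,u},{q,v},{r,u},{u,v},{q,r,v},{q,u,v},{r,s,u}} V36={{p},{p,s},{p,t},{p,v}} V45={{v},{p,v},{q,v},{r,v},{u,v},{q,r,v},{q,u,v}} V46={{p,v}} V56={{p,v}}
  V136={{p,t}} V234={{p,v},{q,v},{u,v},{q,r,v},{q,u,v}} V235={{p,v},{q,s},{q,v},{u,v},{q,r,v},{q,u,v},{r,s,u}} V236={{p,s},{p,v}} V245={{v},{p,v},{q,v},{r,v},{u,v},{q,r,v},{q,u,v}} V246={{p,v}} V256={{p,v}} V345={{p,v},{q,v},{u,v},{q,r,v},{q,u,v}} V346={{p,v}} V356={{p,v}} V456={{p,v}}
  V2345={{p,v},{q,v},{u,v},{q,r,v},{q,u,v}} V2346={{p,v}} V2356={{p,v}} V2456={{p,v}} V3456={{p,v}}
  V23456={{p,v}}
C dims 6,13,11,5; δ0: rk_F7 5; δ1: rk_F7 7; δ2: rk_F7 4
Ȟ^0: (6−5)−0=1 ⇒ Z/7
Ȟ^1: (13−7)−5=1 ⇒ Z/7
Ȟ^2: (11−4)−7=0 ⇒ 0


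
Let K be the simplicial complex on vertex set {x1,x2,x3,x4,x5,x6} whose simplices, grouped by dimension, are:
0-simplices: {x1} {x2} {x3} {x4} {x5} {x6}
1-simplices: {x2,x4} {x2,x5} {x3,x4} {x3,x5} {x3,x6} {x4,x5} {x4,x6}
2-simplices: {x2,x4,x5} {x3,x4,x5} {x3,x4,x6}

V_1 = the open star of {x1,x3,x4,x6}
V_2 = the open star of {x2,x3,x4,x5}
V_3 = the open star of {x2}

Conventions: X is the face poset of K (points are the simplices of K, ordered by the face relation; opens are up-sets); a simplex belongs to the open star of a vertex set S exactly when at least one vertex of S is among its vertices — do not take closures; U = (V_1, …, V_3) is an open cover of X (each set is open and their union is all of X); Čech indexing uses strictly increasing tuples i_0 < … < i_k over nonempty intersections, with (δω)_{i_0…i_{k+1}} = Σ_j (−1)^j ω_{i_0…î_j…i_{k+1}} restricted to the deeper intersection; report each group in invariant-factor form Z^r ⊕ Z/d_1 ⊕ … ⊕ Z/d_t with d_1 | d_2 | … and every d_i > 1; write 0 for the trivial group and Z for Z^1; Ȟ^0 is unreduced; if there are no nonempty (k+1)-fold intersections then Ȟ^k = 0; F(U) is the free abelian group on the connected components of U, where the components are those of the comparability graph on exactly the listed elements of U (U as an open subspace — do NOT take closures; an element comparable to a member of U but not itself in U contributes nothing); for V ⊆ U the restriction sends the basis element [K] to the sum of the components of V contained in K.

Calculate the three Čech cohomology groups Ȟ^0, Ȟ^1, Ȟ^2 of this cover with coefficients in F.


nerve simplices:
  V1={{x1},{x3},{x4},{x6},{x2,x4},{x3,x4},{x3,x5},{x3,x6},{x4,x5},{x4,x6},{x2,x4,x5},{x3,x4,x5},{x3,x4,x6}} V2={{x2},{x3},{x4},{x5},{x2,x4},{x2,x5},{x3,x4},{x3,x5},{x3,x6},{x4,x5},{x4,x6},{x2,x4,x5},{x3,x4,x5},{x3,x4,x6}} V3={{x2},{x2,x4},{x2,x5},{x2,x4,x5}}
  V12={{x3},{x4},{x2,x4},{x3,x4},{x3,x5},{x3,x6},{x4,x5},{x4,x6},{x2,x4,x5},{x3,x4,x5},{x3,x4,x6}} V13={{x2,x4},{x2,x4,x5}} V23={{x2},{x2,x4},{x2,x5},{x2,x4,x5}}
  V123={{x2,x4},{x2,x4,x5}}
components per intersection:
  V1: {{x1}} {{x3},{x4},{x6},{x2,x4},{x3,x4},{x3,x5},{x3,x6},{x4,x5},{x4,x6},{x2,x4,x5},{x3,x4,x5},{x3,x4,x6}}
  V2: {{x2},{x3},{x4},{x5},{x2,x4},{x2,x5},{x3,x4},{x3,x5},{x3,x6},{x4,x5},{x4,x6},{x2,x4,x5},{x3,x4,x5},{x3,x4,x6}}
  V3: {{x2},{x2,x4},{x2,x5},{x2,x4,x5}}
  V12: {{x3},{x4},{x2,x4},{x3,x4},{x3,x5},{x3,x6},{x4,x5},{x4,x6},{x2,x4,x5},{x3,x4,x5},{x3,x4,x6}}
  V13: {{x2,x4},{x2,x4,x5}}
  V23: {{x2},{x2,x4},{x2,x5},{x2,x4,x5}}
  V123: {{x2,x4},{x2,x4,x5}}
C dims 4,3,1; δ0: rk 2, SNF 1^2; δ1: rk 1, SNF 1^1
degree 0: 4−2−0 = 2 → Ȟ^0 ≅ Z^2
degree 1: 3−1−2 = 0 → Ȟ^1 ≅ 0
degree 2: 1−0−1 = 0 → Ȟ^2 ≅ 0

Ȟ^0 = Z^2, Ȟ^1 = 0, Ȟ^2 = 0


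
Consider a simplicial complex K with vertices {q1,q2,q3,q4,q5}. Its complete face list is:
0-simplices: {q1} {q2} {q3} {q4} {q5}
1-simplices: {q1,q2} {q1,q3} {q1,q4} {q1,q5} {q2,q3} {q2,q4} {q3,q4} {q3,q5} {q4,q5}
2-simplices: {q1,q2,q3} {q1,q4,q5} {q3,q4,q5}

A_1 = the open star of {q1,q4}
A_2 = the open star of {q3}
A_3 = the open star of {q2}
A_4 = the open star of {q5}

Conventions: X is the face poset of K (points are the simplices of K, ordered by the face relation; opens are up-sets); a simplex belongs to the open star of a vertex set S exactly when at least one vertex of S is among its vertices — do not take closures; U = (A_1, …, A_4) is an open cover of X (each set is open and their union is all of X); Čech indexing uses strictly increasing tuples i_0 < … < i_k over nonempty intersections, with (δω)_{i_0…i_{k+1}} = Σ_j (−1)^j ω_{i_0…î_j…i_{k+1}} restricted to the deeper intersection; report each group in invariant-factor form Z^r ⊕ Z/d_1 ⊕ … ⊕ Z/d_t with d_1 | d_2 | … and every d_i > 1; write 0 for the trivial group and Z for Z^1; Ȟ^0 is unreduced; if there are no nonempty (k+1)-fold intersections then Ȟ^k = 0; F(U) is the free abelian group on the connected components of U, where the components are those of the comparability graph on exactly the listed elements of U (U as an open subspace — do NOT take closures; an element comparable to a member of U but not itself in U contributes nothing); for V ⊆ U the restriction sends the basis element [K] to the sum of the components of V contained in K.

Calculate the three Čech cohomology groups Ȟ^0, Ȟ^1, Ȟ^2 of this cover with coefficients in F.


nonempty overlaps:
  A1={{q1},{q4},{q1,q2},{q1,q3},{q1,q4},{q1,q5},{q2,q4},{q3,q4},{q4,q5},{q1,q2,q3},{q1,q4,q5},{q3,q4,q5}} A2={{q3},{q1,q3},{q2,q3},{q3,q4},{q3,q5},{q1,q2,q3},{q3,q4,q5}} A3={{q2},{q1,q2},{q2,q3},{q2,q4},{q1,q2,q3}} A4={{q5},{q1,q5},{q3,q5},{q4,q5},{q1,q4,q5},{q3,q4,q5}}
  A12={{q1,q3},{q3,q4},{q1,q2,q3},{q3,q4,q5}} A13={{q1,q2},{q2,q4},{q1,q2,q3}} A14={{q1,q5},{q4,q5},{q1,q4,q5},{q3,q4,q5}} A23={{q2,q3},{q1,q2,q3}} A24={{q3,q5},{q3,q4,q5}}
  A123={{q1,q2,q3}} A124={{q3,q4,q5}}
components per intersection:
  A1: {{q1},{q4},{q1,q2},{q1,q3},{q1,q4},{q1,q5},{q2,q4},{q3,q4},{q4,q5},{q1,q2,q3},{q1,q4,q5},{q3,q4,q5}}
  A2: {{q3},{q1,q3},{q2,q3},{q3,q4},{q3,q5},{q1,q2,q3},{q3,q4,q5}}
  A3: {{q2},{q1,q2},{q2,q3},{q2,q4},{q1,q2,q3}}
  A4: {{q5},{q1,q5},{q3,q5},{q4,q5},{q1,q4,q5},{q3,q4,q5}}
  A12: {{q1,q3},{q1,q2,q3}} {{q3,q4},{q3,q4,q5}}
  A13: {{q1,q2},{q1,q2,q3}} {{q2,q4}}
  A14: {{q1,q5},{q4,q5},{q1,q4,q5},{q3,q4,q5}}
  A23: {{q2,q3},{q1,q2,q3}}
  A24: {{q3,q5},{q3,q4,q5}}
  A123: {{q1,q2,q3}}
  A124: {{q3,q4,q5}}
C dims 4,7,2; δ0: rk 3, SNF 1^3; δ1: rk 2, SNF 1^2
degree 0: 4−3−0 = 1 → Ȟ^0 ≅ Z
degree 1: 7−2−3 = 2 → Ȟ^1 ≅ Z^2
degree 2: 2−0−2 = 0 → Ȟ^2 ≅ 0

Ȟ^0 ≅ Z, Ȟ^1 ≅ Z^2 and Ȟ^2 ≅ 0


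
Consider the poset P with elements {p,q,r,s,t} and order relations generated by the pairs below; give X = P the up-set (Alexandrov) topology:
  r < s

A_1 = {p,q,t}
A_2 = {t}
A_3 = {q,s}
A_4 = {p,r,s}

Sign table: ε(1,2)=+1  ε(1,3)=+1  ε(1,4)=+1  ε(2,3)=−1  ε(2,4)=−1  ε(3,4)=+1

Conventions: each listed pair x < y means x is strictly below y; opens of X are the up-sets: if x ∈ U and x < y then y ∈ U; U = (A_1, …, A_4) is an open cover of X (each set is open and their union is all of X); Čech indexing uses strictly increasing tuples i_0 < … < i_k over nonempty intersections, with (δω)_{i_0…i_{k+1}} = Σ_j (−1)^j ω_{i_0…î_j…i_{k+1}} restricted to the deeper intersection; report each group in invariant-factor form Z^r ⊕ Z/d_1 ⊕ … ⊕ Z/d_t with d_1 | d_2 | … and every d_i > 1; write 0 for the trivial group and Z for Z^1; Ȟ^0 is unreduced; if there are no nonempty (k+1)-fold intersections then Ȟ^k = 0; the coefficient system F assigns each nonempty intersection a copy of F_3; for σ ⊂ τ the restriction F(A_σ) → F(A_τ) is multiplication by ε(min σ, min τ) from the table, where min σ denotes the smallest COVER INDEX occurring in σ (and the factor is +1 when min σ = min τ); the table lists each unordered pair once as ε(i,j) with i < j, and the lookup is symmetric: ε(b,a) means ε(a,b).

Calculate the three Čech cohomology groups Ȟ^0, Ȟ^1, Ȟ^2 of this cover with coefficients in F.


intersection data:
  A12={t} A13={q} A14={p} A34={s}
C dims 4,4; δ0: rk_F3 3
Ȟ^0 = (4 − 3) − 0 = 1, so Ȟ^0 ≅ Z/3
Ȟ^1 = (4 − 0) − 3 = 1, so Ȟ^1 ≅ Z/3
Ȟ^2 = (0 − 0) − 0 = 0, so Ȟ^2 ≅ 0

Ȟ^0 ≅ Z/3,  Ȟ^1 ≅ Z/3,  Ȟ^2 ≅ 0


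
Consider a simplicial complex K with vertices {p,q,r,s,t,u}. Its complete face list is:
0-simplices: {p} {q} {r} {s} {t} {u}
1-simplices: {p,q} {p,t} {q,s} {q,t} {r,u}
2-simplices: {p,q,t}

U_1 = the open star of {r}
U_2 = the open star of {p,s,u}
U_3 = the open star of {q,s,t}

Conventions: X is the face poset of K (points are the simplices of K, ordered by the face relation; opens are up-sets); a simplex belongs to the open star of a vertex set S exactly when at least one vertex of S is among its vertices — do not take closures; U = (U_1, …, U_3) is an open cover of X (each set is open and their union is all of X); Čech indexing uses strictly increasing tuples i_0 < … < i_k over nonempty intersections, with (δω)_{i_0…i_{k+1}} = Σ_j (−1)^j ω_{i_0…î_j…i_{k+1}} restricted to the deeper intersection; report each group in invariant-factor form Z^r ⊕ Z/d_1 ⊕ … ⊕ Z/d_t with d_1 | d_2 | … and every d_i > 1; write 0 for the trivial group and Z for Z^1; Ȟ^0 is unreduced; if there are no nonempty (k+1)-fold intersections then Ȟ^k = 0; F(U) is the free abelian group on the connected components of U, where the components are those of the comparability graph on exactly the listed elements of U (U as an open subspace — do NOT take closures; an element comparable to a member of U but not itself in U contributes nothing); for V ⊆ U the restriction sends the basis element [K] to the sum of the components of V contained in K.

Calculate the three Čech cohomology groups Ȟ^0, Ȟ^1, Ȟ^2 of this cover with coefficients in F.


Ȟ^0(U;F) ≅ Z^2; Ȟ^1(U;F) ≅ 0; Ȟ^2(U;F) ≅ 0

nerve of the cover:
  U1={{r},{r,u}} U2={{p},{s},{u},{p,q},{p,t},{q,s},{r,u},{p,q,t}} U3={{q},{s},{t},{p,q},{p,t},{q,s},{q,t},{p,q,t}}
  U12={{r,u}} U23={{s},{p,q},{p,t},{q,s},{p,q,t}}
components per intersection:
  U1: {{r},{r,u}}
  U2: {{p},{p,q},{p,t},{p,q,t}} {{s},{q,s}} {{u},{r,u}}
  U3: {{q},{s},{t},{p,q},{p,t},{q,s},{q,t},{p,q,t}}
  U12: {{r,u}}
  U23: {{s},{q,s}} {{p,q},{p,t},{p,q,t}}
C dims 5,3; δ0: rk 3, SNF 1^3
Ȟ^0 = (5 − 3) − 0 = 2, so Ȟ^0 ≅ Z^2
Ȟ^1 = (3 − 0) − 3 = 0, so Ȟ^1 ≅ 0
Ȟ^2 = (0 − 0) − 0 = 0, so Ȟ^2 ≅ 0


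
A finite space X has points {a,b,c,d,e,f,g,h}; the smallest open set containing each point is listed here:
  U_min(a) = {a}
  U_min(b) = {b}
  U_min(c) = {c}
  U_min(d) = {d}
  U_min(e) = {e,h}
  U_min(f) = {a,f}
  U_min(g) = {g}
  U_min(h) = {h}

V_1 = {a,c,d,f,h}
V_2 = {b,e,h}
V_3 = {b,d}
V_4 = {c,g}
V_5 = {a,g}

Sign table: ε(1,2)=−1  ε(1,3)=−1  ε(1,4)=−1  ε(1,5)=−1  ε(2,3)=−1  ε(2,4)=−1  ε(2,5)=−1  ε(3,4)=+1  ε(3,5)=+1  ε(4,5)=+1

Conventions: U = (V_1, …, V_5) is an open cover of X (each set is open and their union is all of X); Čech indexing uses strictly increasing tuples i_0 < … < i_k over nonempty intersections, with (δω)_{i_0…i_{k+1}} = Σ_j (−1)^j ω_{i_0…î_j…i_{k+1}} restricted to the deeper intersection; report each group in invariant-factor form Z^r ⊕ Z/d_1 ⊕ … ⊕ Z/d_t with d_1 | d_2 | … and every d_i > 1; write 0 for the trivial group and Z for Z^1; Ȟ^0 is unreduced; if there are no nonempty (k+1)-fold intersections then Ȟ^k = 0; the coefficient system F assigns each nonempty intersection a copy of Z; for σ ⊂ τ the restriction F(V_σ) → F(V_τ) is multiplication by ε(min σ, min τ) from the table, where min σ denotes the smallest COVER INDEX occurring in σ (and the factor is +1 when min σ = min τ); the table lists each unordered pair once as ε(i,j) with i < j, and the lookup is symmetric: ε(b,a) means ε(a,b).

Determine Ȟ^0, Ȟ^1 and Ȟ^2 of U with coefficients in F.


nonempty intersections:
  V12={h} V13={d} V14={c} V15={a} V23={b} V45={g}
C dims 5,6; δ0: rk 5, SNF 1^4·2
Ȟ^0: (5−5)−0=0 ⇒ 0
Ȟ^1: (6−0)−5=1 plus torsion [2] ⇒ Z ⊕ Z/2
Ȟ^2: (0−0)−0=0 ⇒ 0

Ȟ^0 ≅ 0,  Ȟ^1 ≅ Z ⊕ Z/2,  Ȟ^2 ≅ 0


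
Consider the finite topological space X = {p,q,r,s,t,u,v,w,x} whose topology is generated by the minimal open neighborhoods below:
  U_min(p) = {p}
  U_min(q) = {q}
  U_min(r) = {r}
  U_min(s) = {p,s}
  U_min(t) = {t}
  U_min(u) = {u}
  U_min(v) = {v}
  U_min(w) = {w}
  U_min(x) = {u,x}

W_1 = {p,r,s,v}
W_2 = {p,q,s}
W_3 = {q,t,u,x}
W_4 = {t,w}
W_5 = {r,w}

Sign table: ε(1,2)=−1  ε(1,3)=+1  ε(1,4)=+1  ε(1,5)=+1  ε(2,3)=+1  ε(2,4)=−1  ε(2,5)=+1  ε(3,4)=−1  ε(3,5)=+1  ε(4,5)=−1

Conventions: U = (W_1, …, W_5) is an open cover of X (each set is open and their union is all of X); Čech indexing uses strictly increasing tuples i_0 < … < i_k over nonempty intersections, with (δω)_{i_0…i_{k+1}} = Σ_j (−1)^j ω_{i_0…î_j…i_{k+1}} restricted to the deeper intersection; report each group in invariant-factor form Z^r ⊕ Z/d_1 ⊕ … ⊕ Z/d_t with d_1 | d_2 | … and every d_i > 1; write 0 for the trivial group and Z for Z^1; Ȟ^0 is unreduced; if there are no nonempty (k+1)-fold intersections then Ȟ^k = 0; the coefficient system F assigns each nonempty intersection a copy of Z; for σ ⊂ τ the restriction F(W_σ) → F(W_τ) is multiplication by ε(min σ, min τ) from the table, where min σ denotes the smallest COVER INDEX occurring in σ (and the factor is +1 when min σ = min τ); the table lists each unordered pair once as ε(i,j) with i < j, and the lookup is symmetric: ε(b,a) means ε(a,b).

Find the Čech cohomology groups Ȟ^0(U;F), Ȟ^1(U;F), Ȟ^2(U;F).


Ȟ^0(U;F) ≅ 0, Ȟ^1(U;F) ≅ Z/2 and Ȟ^2(U;F) ≅ 0

nerve of the cover:
  W12={p,s} W15={r} W23={q} W34={t} W45={w}
C dims 5,5; δ0: rk 5, SNF 1^4·2
Ȟ^0 = (5 − 5) − 0 = 0, so Ȟ^0 ≅ 0
Ȟ^1 = (5 − 0) − 5 = 0 plus torsion [2], so Ȟ^1 ≅ Z/2
Ȟ^2 = (0 − 0) − 0 = 0, so Ȟ^2 ≅ 0


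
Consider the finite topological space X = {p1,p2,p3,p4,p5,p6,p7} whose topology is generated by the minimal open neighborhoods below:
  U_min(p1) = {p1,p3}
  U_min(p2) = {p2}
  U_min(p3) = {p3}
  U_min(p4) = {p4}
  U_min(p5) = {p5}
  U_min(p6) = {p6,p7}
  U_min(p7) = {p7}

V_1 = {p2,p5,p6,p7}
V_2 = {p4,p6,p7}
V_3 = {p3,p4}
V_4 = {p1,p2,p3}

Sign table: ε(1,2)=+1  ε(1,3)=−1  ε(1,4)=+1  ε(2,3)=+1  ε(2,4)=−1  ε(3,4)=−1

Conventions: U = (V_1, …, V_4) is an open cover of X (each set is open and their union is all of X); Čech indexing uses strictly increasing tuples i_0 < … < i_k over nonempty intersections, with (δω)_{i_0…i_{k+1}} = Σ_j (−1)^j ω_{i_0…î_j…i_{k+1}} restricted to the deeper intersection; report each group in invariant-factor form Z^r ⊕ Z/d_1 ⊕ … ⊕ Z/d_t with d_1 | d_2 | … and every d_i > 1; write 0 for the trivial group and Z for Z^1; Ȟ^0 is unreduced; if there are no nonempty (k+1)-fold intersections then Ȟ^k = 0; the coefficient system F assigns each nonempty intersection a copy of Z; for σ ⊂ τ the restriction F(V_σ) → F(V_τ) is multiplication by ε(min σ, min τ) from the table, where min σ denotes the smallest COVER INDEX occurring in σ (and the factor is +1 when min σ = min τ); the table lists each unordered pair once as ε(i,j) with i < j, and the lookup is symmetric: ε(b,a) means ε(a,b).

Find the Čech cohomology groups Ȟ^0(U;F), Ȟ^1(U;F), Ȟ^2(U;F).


Ȟ^0(U;F) ≅ 0, Ȟ^1(U;F) ≅ Z/2, Ȟ^2(U;F) ≅ 0

nerve of the cover:
  V12={p6,p7} V14={p2} V23={p4} V34={p3}
C dims 4,4; δ0: rk 4, SNF 1^3·2
Ȟ^0 = (4 − 4) − 0 = 0, so Ȟ^0 ≅ 0
Ȟ^1 = (4 − 0) − 4 = 0 plus torsion [2], so Ȟ^1 ≅ Z/2
Ȟ^2 = (0 − 0) − 0 = 0, so Ȟ^2 ≅ 0


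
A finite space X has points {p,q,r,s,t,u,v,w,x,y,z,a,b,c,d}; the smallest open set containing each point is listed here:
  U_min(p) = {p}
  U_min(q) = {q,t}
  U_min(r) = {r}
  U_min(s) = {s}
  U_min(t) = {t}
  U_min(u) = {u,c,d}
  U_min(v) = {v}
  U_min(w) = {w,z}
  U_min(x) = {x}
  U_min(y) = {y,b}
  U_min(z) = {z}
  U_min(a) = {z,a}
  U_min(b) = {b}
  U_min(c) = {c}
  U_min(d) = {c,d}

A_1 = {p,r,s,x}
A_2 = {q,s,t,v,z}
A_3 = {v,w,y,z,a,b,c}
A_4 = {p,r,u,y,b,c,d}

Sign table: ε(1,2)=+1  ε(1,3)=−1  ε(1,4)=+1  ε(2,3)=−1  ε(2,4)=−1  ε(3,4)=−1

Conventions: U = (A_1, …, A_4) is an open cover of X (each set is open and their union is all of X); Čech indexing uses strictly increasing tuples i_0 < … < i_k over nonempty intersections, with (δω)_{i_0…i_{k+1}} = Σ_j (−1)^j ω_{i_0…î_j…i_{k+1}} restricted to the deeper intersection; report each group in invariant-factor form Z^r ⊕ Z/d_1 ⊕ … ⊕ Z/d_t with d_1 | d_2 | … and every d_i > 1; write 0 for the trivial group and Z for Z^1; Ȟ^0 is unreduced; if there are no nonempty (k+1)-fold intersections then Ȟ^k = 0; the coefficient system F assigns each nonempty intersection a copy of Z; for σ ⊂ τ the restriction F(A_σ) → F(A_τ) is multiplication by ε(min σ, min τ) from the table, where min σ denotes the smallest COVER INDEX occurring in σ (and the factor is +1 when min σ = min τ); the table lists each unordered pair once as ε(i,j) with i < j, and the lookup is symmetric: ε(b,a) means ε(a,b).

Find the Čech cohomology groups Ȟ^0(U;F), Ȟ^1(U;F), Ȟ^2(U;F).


Ȟ^0(U;F) ≅ Z; Ȟ^1(U;F) ≅ Z; Ȟ^2(U;F) ≅ 0

nerve of the cover:
  A12={s} A14={p,r} A23={v,z} A34={y,b,c}
C dims 4,4; δ0: rk 3, SNF 1^3
Ȟ^0 = (4 − 3) − 0 = 1, so Ȟ^0 ≅ Z
Ȟ^1 = (4 − 0) − 3 = 1, so Ȟ^1 ≅ Z
Ȟ^2 = (0 − 0) − 0 = 0, so Ȟ^2 ≅ 0


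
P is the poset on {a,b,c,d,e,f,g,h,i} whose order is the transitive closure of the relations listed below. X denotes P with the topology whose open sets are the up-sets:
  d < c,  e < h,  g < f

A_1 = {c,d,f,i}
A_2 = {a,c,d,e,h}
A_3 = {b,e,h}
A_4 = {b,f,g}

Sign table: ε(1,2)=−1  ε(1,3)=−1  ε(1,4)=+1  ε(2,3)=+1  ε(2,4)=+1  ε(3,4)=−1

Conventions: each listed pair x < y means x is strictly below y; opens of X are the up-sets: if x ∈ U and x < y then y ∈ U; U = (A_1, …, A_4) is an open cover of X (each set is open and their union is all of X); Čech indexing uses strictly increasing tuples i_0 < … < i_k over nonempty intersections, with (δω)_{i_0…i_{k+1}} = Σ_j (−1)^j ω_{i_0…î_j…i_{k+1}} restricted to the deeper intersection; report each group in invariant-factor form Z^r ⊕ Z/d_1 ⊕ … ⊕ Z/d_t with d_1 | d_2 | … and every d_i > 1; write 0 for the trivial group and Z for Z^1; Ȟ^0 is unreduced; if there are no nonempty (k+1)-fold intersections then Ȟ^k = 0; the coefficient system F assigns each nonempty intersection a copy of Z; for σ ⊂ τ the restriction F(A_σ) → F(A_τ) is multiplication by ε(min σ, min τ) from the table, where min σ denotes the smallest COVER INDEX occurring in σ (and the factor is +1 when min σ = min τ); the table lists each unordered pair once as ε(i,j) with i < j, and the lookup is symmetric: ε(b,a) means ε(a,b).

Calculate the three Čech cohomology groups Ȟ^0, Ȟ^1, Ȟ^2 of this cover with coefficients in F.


Ȟ^0 ≅ Z, Ȟ^1 ≅ Z, Ȟ^2 ≅ 0

nerve simplices:
  A12={c,d} A14={f} A23={e,h} A34={b}
C dims 4,4; δ0: rk 3, SNF 1^3
degree 0: 4−3−0 = 1 → Ȟ^0 ≅ Z
degree 1: 4−0−3 = 1 → Ȟ^1 ≅ Z
degree 2: 0−0−0 = 0 → Ȟ^2 ≅ 0


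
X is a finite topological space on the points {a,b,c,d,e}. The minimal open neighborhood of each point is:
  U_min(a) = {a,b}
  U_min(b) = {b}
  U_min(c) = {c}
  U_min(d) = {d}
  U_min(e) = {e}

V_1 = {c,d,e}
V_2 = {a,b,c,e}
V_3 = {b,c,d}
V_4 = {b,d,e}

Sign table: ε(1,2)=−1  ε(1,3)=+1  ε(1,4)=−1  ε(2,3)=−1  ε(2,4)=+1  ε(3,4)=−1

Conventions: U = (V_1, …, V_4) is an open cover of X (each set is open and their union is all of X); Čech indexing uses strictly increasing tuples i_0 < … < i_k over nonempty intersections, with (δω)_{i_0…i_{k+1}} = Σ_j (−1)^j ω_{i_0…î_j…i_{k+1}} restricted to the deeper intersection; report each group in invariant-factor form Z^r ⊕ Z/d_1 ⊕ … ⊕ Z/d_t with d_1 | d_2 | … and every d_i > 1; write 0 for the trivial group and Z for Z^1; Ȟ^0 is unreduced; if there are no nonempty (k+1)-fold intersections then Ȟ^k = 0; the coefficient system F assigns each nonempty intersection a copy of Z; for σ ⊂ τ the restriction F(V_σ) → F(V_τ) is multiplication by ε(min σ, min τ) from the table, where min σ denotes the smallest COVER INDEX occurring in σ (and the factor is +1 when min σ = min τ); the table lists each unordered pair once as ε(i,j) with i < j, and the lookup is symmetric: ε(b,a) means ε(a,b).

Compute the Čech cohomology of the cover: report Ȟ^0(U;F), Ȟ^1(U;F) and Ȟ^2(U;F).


Ȟ^0 = Z, Ȟ^1 = 0, Ȟ^2 = Z

nonempty overlaps:
  V12={c,e} V13={c,d} V14={d,e} V23={b,c} V24={b,e} V34={b,d}
  V123={c} V124={e} V134={d} V234={b}
C dims 4,6,4; δ0: rk 3, SNF 1^3; δ1: rk 3, SNF 1^3
degree 0: 4−3−0 = 1 → Ȟ^0 ≅ Z
degree 1: 6−3−3 = 0 → Ȟ^1 ≅ 0
degree 2: 4−0−3 = 1 → Ȟ^2 ≅ Z


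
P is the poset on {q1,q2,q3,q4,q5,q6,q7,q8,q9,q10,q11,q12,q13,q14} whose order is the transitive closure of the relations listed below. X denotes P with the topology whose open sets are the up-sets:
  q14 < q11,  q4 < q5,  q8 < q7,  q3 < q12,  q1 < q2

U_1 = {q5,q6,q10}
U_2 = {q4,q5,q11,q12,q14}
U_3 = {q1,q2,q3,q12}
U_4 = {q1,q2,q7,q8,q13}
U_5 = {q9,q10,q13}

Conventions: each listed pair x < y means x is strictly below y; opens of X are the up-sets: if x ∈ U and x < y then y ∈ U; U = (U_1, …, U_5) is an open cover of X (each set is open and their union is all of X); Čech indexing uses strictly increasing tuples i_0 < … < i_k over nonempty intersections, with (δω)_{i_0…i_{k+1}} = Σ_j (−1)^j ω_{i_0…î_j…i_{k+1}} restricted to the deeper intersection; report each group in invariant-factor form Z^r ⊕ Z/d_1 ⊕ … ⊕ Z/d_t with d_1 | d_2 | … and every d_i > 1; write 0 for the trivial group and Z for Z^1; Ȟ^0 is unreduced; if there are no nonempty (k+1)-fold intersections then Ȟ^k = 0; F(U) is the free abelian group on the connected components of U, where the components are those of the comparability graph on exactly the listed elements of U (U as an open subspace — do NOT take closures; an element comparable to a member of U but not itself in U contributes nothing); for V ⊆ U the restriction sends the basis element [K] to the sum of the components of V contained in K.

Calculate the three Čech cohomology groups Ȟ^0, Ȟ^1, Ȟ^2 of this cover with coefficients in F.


intersection data:
  U12={q5} U15={q10} U23={q12} U34={q1,q2} U45={q13}
components per intersection:
  U1: {q5} {q6} {q10}
  U2: {q4,q5} {q11,q14} {q12}
  U3: {q1,q2} {q3,q12}
  U4: {q1,q2} {q7,q8} {q13}
  U5: {q9} {q10} {q13}
  U12: {q5}
  U15: {q10}
  U23: {q12}
  U34: {q1,q2}
  U45: {q13}
C dims 14,5; δ0: rk 5, SNF 1^5
Ȟ^0 = (14 − 5) − 0 = 9, so Ȟ^0 ≅ Z^9
Ȟ^1 = (5 − 0) − 5 = 0, so Ȟ^1 ≅ 0
Ȟ^2 = (0 − 0) − 0 = 0, so Ȟ^2 ≅ 0

Ȟ^0(U;F) ≅ Z^9,  Ȟ^1(U;F) ≅ 0,  Ȟ^2(U;F) ≅ 0


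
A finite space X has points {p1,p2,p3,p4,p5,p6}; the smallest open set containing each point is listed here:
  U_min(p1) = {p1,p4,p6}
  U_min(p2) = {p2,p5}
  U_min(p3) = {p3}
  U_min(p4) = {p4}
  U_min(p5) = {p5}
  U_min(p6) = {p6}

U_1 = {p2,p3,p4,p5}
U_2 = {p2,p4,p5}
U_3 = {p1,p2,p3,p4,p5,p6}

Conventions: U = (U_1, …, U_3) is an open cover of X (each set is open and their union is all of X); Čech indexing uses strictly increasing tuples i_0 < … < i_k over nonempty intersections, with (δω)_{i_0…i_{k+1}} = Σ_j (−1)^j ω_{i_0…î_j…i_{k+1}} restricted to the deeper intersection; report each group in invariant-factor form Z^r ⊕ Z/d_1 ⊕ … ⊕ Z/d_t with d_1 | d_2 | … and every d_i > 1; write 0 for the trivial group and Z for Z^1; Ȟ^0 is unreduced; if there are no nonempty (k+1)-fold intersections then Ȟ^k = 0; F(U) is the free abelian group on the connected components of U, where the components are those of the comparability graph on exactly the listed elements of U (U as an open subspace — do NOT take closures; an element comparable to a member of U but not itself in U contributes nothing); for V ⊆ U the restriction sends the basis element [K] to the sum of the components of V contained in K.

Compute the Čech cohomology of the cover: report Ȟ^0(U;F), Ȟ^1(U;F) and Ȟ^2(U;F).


cover nerve:
  U12={p2,p4,p5} U13={p2,p3,p4,p5} U23={p2,p4,p5}
  U123={p2,p4,p5}
components per intersection:
  U1: {p2,p5} {p3} {p4}
  U2: {p2,p5} {p4}
  U3: {p1,p4,p6} {p2,p5} {p3}
  U12: {p2,p5} {p4}
  U13: {p2,p5} {p3} {p4}
  U23: {p2,p5} {p4}
  U123: {p2,p5} {p4}
C dims 8,7,2; δ0: rk 5, SNF 1^5; δ1: rk 2, SNF 1^2
Ȟ^0: (8−5)−0=3 ⇒ Z^3
Ȟ^1: (7−2)−5=0 ⇒ 0
Ȟ^2: (2−0)−2=0 ⇒ 0

Ȟ^0(U;F) ≅ Z^3,  Ȟ^1(U;F) ≅ 0,  Ȟ^2(U;F) ≅ 0


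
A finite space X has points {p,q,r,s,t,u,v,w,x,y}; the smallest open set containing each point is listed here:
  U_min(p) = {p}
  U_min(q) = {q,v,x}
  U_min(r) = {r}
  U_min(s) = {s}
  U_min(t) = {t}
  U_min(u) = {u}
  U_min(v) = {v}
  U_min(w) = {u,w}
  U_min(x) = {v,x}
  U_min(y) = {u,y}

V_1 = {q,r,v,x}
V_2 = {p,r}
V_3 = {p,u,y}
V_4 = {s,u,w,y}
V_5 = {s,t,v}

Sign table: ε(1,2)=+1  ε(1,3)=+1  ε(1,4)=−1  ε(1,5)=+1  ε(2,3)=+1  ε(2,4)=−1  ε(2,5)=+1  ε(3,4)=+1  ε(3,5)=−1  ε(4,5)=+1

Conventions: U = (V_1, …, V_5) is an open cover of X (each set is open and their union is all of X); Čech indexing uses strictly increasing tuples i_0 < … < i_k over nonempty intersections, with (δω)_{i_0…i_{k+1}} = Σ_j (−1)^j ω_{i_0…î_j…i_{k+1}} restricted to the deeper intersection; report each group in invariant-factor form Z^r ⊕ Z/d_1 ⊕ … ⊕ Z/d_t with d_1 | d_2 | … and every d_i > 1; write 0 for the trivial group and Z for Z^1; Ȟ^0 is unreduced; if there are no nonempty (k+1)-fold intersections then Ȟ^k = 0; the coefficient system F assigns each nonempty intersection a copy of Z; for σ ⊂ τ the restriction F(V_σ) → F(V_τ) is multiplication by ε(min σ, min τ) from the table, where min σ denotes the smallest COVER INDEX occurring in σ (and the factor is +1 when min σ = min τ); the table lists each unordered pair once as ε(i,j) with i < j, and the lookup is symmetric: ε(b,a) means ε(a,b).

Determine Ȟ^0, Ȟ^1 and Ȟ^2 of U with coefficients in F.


Ȟ^0 ≅ Z,  Ȟ^1 ≅ Z,  Ȟ^2 ≅ 0

nonempty overlaps:
  V12={r} V15={v} V23={p} V34={u,y} V45={s}
C dims 5,5; δ0: rk 4, SNF 1^4
degree 0: 5−4−0 = 1 → Ȟ^0 ≅ Z
degree 1: 5−0−4 = 1 → Ȟ^1 ≅ Z
degree 2: 0−0−0 = 0 → Ȟ^2 ≅ 0


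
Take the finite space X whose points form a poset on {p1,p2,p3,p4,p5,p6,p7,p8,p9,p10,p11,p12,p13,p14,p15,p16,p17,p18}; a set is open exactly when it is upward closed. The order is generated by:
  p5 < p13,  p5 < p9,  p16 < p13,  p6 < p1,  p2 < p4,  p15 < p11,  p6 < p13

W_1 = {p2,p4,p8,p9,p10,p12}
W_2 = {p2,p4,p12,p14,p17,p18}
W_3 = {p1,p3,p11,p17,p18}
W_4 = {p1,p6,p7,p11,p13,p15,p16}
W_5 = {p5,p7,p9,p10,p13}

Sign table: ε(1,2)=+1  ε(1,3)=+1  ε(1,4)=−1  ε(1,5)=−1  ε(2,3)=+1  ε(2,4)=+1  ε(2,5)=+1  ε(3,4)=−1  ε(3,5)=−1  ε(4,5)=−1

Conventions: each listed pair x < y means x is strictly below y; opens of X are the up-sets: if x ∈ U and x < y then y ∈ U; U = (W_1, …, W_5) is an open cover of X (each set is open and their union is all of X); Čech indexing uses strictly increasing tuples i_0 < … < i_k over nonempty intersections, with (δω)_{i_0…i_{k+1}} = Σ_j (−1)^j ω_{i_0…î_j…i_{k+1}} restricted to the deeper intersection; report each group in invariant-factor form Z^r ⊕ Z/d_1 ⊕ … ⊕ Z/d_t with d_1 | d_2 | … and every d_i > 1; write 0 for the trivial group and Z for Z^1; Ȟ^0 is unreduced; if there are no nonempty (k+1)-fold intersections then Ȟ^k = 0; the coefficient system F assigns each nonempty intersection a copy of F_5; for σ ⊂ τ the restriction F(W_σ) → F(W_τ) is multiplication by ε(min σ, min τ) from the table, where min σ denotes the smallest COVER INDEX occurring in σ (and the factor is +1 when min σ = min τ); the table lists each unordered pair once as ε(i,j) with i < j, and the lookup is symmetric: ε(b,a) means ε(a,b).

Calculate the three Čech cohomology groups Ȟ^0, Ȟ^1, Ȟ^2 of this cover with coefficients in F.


Ȟ^0(U;F) ≅ 0, Ȟ^1(U;F) ≅ 0, Ȟ^2(U;F) ≅ 0

nonempty overlaps:
  W12={p2,p4,p12} W15={p9,p10} W23={p17,p18} W34={p1,p11} W45={p7,p13}
C dims 5,5; δ0: rk_F5 5
degree 0: 5−5−0 = 0 → Ȟ^0 ≅ 0
degree 1: 5−0−5 = 0 → Ȟ^1 ≅ 0
degree 2: 0−0−0 = 0 → Ȟ^2 ≅ 0
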